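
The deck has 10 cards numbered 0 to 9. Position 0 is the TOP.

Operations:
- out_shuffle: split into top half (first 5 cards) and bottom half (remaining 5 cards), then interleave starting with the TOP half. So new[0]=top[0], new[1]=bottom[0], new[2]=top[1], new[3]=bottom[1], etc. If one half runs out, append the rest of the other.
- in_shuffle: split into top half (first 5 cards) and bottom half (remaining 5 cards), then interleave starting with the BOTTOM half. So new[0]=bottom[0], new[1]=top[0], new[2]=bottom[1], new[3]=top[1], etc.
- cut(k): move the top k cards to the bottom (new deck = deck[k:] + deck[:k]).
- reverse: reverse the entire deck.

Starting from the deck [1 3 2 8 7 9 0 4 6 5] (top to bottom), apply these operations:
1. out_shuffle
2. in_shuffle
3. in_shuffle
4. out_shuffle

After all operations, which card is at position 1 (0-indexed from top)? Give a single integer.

Answer: 8

Derivation:
After op 1 (out_shuffle): [1 9 3 0 2 4 8 6 7 5]
After op 2 (in_shuffle): [4 1 8 9 6 3 7 0 5 2]
After op 3 (in_shuffle): [3 4 7 1 0 8 5 9 2 6]
After op 4 (out_shuffle): [3 8 4 5 7 9 1 2 0 6]
Position 1: card 8.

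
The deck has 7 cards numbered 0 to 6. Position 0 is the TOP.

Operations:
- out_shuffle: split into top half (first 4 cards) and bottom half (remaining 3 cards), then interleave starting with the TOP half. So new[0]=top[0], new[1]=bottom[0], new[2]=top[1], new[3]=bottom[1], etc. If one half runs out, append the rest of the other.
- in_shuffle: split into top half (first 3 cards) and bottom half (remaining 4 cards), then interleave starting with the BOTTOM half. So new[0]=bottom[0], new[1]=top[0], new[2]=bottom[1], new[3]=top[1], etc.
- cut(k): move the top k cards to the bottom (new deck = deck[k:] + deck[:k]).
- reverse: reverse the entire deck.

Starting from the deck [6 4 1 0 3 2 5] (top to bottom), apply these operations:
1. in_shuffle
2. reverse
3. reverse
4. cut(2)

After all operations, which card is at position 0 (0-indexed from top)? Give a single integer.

After op 1 (in_shuffle): [0 6 3 4 2 1 5]
After op 2 (reverse): [5 1 2 4 3 6 0]
After op 3 (reverse): [0 6 3 4 2 1 5]
After op 4 (cut(2)): [3 4 2 1 5 0 6]
Position 0: card 3.

Answer: 3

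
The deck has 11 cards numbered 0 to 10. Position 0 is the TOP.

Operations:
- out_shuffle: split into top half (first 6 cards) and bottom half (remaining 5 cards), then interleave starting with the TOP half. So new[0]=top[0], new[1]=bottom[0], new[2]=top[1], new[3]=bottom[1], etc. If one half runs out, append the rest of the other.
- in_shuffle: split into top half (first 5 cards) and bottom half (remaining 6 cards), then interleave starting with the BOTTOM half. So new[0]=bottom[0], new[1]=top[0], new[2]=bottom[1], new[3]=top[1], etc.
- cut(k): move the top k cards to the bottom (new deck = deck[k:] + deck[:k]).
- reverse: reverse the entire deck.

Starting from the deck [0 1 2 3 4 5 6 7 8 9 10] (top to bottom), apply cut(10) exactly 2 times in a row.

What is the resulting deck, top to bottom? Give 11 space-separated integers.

Answer: 9 10 0 1 2 3 4 5 6 7 8

Derivation:
After op 1 (cut(10)): [10 0 1 2 3 4 5 6 7 8 9]
After op 2 (cut(10)): [9 10 0 1 2 3 4 5 6 7 8]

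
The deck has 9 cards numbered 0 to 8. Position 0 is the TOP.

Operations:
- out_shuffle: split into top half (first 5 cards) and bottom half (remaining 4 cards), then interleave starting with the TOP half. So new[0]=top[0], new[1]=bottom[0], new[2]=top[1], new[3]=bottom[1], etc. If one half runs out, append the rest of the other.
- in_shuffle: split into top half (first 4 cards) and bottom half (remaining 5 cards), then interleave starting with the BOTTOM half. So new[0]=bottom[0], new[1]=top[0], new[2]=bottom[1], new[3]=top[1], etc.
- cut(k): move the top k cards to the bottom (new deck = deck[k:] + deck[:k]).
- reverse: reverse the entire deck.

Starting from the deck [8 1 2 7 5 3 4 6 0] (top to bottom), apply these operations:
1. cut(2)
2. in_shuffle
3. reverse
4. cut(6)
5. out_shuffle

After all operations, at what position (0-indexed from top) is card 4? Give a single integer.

After op 1 (cut(2)): [2 7 5 3 4 6 0 8 1]
After op 2 (in_shuffle): [4 2 6 7 0 5 8 3 1]
After op 3 (reverse): [1 3 8 5 0 7 6 2 4]
After op 4 (cut(6)): [6 2 4 1 3 8 5 0 7]
After op 5 (out_shuffle): [6 8 2 5 4 0 1 7 3]
Card 4 is at position 4.

Answer: 4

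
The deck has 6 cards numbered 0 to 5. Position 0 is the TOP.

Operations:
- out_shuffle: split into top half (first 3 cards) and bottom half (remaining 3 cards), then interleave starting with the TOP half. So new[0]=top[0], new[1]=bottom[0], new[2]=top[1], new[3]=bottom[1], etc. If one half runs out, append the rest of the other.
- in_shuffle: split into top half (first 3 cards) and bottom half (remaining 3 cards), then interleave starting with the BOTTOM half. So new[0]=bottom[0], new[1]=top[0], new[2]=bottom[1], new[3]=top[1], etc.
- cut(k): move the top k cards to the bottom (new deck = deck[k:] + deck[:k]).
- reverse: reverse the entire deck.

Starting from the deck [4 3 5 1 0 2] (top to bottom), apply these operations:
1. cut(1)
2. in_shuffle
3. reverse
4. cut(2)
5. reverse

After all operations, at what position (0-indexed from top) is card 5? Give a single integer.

Answer: 5

Derivation:
After op 1 (cut(1)): [3 5 1 0 2 4]
After op 2 (in_shuffle): [0 3 2 5 4 1]
After op 3 (reverse): [1 4 5 2 3 0]
After op 4 (cut(2)): [5 2 3 0 1 4]
After op 5 (reverse): [4 1 0 3 2 5]
Card 5 is at position 5.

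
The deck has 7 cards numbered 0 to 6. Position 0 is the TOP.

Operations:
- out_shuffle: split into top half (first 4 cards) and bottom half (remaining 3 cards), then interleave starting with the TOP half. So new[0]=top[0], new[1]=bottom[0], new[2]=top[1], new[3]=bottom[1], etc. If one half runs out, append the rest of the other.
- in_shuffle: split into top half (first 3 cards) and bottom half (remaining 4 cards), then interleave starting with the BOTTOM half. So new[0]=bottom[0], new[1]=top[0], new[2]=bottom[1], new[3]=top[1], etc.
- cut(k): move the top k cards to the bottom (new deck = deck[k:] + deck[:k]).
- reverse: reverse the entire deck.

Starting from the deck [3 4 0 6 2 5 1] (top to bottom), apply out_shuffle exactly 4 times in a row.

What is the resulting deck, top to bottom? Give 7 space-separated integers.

After op 1 (out_shuffle): [3 2 4 5 0 1 6]
After op 2 (out_shuffle): [3 0 2 1 4 6 5]
After op 3 (out_shuffle): [3 4 0 6 2 5 1]
After op 4 (out_shuffle): [3 2 4 5 0 1 6]

Answer: 3 2 4 5 0 1 6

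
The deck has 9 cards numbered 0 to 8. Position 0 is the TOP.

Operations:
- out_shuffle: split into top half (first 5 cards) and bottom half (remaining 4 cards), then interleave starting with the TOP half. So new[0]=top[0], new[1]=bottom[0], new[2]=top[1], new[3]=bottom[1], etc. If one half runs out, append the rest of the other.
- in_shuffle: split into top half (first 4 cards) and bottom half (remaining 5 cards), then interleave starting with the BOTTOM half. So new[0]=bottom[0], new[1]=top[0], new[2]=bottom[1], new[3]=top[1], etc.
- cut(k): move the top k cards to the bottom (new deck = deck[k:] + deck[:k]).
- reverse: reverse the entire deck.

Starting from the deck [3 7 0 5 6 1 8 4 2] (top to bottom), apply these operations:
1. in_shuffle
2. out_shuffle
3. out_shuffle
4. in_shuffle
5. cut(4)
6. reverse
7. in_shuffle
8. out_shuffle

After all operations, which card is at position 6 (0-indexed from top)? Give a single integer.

After op 1 (in_shuffle): [6 3 1 7 8 0 4 5 2]
After op 2 (out_shuffle): [6 0 3 4 1 5 7 2 8]
After op 3 (out_shuffle): [6 5 0 7 3 2 4 8 1]
After op 4 (in_shuffle): [3 6 2 5 4 0 8 7 1]
After op 5 (cut(4)): [4 0 8 7 1 3 6 2 5]
After op 6 (reverse): [5 2 6 3 1 7 8 0 4]
After op 7 (in_shuffle): [1 5 7 2 8 6 0 3 4]
After op 8 (out_shuffle): [1 6 5 0 7 3 2 4 8]
Position 6: card 2.

Answer: 2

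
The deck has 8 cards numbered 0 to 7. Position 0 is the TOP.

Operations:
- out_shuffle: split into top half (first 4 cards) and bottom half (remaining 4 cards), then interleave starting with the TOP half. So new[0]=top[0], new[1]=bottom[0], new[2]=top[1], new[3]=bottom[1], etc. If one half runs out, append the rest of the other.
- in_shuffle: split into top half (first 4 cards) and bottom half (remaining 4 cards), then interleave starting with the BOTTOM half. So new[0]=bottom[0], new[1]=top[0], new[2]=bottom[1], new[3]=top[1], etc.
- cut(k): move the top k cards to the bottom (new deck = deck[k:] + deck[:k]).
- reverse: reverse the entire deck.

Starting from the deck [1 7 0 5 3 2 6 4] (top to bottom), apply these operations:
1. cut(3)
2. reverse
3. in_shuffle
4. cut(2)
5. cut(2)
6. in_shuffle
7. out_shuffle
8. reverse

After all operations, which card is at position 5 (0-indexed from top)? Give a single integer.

Answer: 3

Derivation:
After op 1 (cut(3)): [5 3 2 6 4 1 7 0]
After op 2 (reverse): [0 7 1 4 6 2 3 5]
After op 3 (in_shuffle): [6 0 2 7 3 1 5 4]
After op 4 (cut(2)): [2 7 3 1 5 4 6 0]
After op 5 (cut(2)): [3 1 5 4 6 0 2 7]
After op 6 (in_shuffle): [6 3 0 1 2 5 7 4]
After op 7 (out_shuffle): [6 2 3 5 0 7 1 4]
After op 8 (reverse): [4 1 7 0 5 3 2 6]
Position 5: card 3.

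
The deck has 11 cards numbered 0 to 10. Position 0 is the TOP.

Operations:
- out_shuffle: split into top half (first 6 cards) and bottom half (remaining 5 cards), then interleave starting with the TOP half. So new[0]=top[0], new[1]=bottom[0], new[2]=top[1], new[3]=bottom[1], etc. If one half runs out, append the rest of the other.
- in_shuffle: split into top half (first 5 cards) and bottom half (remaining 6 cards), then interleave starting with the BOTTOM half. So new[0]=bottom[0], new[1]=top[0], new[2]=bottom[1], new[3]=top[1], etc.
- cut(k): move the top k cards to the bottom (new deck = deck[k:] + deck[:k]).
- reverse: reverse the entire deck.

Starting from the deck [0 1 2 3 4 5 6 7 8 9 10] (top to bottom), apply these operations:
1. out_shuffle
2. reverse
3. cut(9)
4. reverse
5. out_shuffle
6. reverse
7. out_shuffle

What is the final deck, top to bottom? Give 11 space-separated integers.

After op 1 (out_shuffle): [0 6 1 7 2 8 3 9 4 10 5]
After op 2 (reverse): [5 10 4 9 3 8 2 7 1 6 0]
After op 3 (cut(9)): [6 0 5 10 4 9 3 8 2 7 1]
After op 4 (reverse): [1 7 2 8 3 9 4 10 5 0 6]
After op 5 (out_shuffle): [1 4 7 10 2 5 8 0 3 6 9]
After op 6 (reverse): [9 6 3 0 8 5 2 10 7 4 1]
After op 7 (out_shuffle): [9 2 6 10 3 7 0 4 8 1 5]

Answer: 9 2 6 10 3 7 0 4 8 1 5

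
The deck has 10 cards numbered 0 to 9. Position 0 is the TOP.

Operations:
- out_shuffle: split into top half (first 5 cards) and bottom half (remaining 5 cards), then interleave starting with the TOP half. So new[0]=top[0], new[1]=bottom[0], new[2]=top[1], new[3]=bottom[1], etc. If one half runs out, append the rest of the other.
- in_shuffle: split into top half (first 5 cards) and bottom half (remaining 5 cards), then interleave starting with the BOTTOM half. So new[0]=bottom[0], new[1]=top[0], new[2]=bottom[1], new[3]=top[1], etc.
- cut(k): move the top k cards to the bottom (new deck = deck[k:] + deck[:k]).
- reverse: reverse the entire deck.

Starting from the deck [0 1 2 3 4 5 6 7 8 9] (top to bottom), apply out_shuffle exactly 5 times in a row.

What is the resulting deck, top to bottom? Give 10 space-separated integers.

Answer: 0 2 4 6 8 1 3 5 7 9

Derivation:
After op 1 (out_shuffle): [0 5 1 6 2 7 3 8 4 9]
After op 2 (out_shuffle): [0 7 5 3 1 8 6 4 2 9]
After op 3 (out_shuffle): [0 8 7 6 5 4 3 2 1 9]
After op 4 (out_shuffle): [0 4 8 3 7 2 6 1 5 9]
After op 5 (out_shuffle): [0 2 4 6 8 1 3 5 7 9]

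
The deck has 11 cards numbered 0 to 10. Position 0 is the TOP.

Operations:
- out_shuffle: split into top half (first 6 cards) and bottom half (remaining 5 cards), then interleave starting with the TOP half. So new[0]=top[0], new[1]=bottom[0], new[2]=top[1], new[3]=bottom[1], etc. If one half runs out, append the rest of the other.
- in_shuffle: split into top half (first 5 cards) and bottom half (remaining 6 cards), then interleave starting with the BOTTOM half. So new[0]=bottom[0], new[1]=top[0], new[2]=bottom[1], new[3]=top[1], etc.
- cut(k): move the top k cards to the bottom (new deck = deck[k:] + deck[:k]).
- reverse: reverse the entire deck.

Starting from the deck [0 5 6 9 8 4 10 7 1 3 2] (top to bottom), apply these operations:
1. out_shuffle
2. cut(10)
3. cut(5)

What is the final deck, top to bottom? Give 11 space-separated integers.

Answer: 6 1 9 3 8 2 4 0 10 5 7

Derivation:
After op 1 (out_shuffle): [0 10 5 7 6 1 9 3 8 2 4]
After op 2 (cut(10)): [4 0 10 5 7 6 1 9 3 8 2]
After op 3 (cut(5)): [6 1 9 3 8 2 4 0 10 5 7]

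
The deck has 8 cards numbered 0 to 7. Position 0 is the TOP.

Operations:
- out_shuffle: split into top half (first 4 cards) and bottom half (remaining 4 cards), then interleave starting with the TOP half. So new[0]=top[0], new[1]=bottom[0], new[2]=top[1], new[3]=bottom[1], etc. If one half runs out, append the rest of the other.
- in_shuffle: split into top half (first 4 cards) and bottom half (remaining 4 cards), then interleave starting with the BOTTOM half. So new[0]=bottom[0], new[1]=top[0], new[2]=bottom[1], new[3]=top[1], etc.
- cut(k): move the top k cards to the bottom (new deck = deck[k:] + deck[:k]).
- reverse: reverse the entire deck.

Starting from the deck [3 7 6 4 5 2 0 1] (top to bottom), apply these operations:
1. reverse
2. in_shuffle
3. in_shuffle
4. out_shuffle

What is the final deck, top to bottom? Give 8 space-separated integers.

Answer: 7 3 4 6 2 5 1 0

Derivation:
After op 1 (reverse): [1 0 2 5 4 6 7 3]
After op 2 (in_shuffle): [4 1 6 0 7 2 3 5]
After op 3 (in_shuffle): [7 4 2 1 3 6 5 0]
After op 4 (out_shuffle): [7 3 4 6 2 5 1 0]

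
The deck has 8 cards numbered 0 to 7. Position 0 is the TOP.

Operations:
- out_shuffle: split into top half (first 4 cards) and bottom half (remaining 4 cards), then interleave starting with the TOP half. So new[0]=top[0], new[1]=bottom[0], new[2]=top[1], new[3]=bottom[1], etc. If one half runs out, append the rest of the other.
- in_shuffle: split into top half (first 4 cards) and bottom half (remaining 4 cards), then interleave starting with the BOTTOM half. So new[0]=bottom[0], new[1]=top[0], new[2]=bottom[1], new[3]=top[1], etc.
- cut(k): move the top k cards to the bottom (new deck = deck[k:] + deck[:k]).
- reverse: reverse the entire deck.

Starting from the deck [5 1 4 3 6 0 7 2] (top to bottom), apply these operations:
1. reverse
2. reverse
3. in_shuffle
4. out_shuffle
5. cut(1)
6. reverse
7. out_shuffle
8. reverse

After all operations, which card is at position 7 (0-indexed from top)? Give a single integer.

After op 1 (reverse): [2 7 0 6 3 4 1 5]
After op 2 (reverse): [5 1 4 3 6 0 7 2]
After op 3 (in_shuffle): [6 5 0 1 7 4 2 3]
After op 4 (out_shuffle): [6 7 5 4 0 2 1 3]
After op 5 (cut(1)): [7 5 4 0 2 1 3 6]
After op 6 (reverse): [6 3 1 2 0 4 5 7]
After op 7 (out_shuffle): [6 0 3 4 1 5 2 7]
After op 8 (reverse): [7 2 5 1 4 3 0 6]
Position 7: card 6.

Answer: 6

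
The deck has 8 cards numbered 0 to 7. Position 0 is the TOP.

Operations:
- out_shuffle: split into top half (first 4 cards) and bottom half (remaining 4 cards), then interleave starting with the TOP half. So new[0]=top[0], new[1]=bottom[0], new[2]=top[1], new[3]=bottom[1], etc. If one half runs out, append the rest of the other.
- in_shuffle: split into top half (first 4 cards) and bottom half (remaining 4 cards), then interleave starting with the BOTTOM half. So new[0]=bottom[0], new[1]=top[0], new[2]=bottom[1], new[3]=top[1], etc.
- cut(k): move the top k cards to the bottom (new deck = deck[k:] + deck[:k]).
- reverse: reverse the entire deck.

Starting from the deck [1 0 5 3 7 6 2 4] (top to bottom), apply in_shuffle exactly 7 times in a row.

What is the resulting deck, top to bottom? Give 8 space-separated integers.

After op 1 (in_shuffle): [7 1 6 0 2 5 4 3]
After op 2 (in_shuffle): [2 7 5 1 4 6 3 0]
After op 3 (in_shuffle): [4 2 6 7 3 5 0 1]
After op 4 (in_shuffle): [3 4 5 2 0 6 1 7]
After op 5 (in_shuffle): [0 3 6 4 1 5 7 2]
After op 6 (in_shuffle): [1 0 5 3 7 6 2 4]
After op 7 (in_shuffle): [7 1 6 0 2 5 4 3]

Answer: 7 1 6 0 2 5 4 3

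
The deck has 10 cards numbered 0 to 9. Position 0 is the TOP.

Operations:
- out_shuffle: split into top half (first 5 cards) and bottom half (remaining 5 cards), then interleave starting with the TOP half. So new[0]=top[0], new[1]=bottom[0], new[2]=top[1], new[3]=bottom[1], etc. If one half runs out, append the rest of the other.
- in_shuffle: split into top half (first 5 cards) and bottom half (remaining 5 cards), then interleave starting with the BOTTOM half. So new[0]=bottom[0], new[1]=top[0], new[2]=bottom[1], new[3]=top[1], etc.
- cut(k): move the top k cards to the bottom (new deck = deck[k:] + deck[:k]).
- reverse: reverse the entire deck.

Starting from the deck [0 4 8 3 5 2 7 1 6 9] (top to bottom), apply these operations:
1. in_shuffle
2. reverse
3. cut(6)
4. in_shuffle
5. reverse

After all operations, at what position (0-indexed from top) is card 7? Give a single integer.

After op 1 (in_shuffle): [2 0 7 4 1 8 6 3 9 5]
After op 2 (reverse): [5 9 3 6 8 1 4 7 0 2]
After op 3 (cut(6)): [4 7 0 2 5 9 3 6 8 1]
After op 4 (in_shuffle): [9 4 3 7 6 0 8 2 1 5]
After op 5 (reverse): [5 1 2 8 0 6 7 3 4 9]
Card 7 is at position 6.

Answer: 6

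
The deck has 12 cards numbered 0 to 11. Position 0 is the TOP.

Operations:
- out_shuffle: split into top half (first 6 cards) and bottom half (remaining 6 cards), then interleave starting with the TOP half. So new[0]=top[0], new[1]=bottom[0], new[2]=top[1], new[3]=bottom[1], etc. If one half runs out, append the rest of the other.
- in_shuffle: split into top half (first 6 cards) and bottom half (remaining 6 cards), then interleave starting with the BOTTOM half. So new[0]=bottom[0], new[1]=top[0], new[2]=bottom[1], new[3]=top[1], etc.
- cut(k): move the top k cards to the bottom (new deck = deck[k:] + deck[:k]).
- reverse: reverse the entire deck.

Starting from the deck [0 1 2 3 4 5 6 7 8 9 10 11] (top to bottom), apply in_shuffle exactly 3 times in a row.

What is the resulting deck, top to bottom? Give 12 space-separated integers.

After op 1 (in_shuffle): [6 0 7 1 8 2 9 3 10 4 11 5]
After op 2 (in_shuffle): [9 6 3 0 10 7 4 1 11 8 5 2]
After op 3 (in_shuffle): [4 9 1 6 11 3 8 0 5 10 2 7]

Answer: 4 9 1 6 11 3 8 0 5 10 2 7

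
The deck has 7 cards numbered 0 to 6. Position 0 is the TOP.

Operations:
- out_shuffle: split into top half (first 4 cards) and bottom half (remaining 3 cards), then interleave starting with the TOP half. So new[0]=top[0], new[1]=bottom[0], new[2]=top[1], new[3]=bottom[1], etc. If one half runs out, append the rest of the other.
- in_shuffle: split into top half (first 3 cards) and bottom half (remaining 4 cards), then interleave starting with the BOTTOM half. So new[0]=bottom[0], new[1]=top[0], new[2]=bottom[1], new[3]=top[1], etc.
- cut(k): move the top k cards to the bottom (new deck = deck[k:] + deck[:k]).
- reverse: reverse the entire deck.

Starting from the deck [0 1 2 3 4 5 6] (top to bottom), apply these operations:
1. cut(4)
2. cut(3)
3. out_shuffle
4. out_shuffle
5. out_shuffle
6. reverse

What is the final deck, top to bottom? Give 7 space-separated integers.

After op 1 (cut(4)): [4 5 6 0 1 2 3]
After op 2 (cut(3)): [0 1 2 3 4 5 6]
After op 3 (out_shuffle): [0 4 1 5 2 6 3]
After op 4 (out_shuffle): [0 2 4 6 1 3 5]
After op 5 (out_shuffle): [0 1 2 3 4 5 6]
After op 6 (reverse): [6 5 4 3 2 1 0]

Answer: 6 5 4 3 2 1 0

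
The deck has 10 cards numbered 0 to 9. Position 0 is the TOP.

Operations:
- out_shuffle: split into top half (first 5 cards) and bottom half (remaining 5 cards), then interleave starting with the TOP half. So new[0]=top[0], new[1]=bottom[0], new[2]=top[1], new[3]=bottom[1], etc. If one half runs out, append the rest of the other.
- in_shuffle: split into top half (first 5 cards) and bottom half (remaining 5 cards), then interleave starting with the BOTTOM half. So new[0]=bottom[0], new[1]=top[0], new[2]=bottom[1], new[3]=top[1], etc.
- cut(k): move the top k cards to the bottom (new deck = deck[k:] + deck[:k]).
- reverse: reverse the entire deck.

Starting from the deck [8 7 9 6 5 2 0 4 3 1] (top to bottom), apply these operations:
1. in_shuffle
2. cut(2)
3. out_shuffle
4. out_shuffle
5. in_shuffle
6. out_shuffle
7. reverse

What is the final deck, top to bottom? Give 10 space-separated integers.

Answer: 7 3 8 5 9 1 4 0 6 2

Derivation:
After op 1 (in_shuffle): [2 8 0 7 4 9 3 6 1 5]
After op 2 (cut(2)): [0 7 4 9 3 6 1 5 2 8]
After op 3 (out_shuffle): [0 6 7 1 4 5 9 2 3 8]
After op 4 (out_shuffle): [0 5 6 9 7 2 1 3 4 8]
After op 5 (in_shuffle): [2 0 1 5 3 6 4 9 8 7]
After op 6 (out_shuffle): [2 6 0 4 1 9 5 8 3 7]
After op 7 (reverse): [7 3 8 5 9 1 4 0 6 2]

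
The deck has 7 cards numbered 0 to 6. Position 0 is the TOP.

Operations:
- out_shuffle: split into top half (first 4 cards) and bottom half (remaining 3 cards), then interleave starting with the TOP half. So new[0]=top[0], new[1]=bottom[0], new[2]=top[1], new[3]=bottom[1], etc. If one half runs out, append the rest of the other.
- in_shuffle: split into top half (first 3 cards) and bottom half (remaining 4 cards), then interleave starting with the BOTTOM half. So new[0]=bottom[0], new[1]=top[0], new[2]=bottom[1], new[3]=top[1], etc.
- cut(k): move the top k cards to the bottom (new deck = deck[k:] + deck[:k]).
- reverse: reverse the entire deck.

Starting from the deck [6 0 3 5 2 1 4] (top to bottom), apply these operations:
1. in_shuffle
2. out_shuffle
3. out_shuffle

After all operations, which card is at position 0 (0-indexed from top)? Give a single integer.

Answer: 5

Derivation:
After op 1 (in_shuffle): [5 6 2 0 1 3 4]
After op 2 (out_shuffle): [5 1 6 3 2 4 0]
After op 3 (out_shuffle): [5 2 1 4 6 0 3]
Position 0: card 5.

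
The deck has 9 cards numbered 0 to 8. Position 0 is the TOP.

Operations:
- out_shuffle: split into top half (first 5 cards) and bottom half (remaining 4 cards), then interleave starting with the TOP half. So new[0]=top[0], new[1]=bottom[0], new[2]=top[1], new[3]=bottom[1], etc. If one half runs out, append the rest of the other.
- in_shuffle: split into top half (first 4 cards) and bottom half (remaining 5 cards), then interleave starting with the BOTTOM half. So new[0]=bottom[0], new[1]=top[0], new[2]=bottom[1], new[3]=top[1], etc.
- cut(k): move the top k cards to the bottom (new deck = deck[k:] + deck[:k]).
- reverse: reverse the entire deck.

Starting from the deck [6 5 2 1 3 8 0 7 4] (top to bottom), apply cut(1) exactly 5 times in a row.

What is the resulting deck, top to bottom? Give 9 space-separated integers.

Answer: 8 0 7 4 6 5 2 1 3

Derivation:
After op 1 (cut(1)): [5 2 1 3 8 0 7 4 6]
After op 2 (cut(1)): [2 1 3 8 0 7 4 6 5]
After op 3 (cut(1)): [1 3 8 0 7 4 6 5 2]
After op 4 (cut(1)): [3 8 0 7 4 6 5 2 1]
After op 5 (cut(1)): [8 0 7 4 6 5 2 1 3]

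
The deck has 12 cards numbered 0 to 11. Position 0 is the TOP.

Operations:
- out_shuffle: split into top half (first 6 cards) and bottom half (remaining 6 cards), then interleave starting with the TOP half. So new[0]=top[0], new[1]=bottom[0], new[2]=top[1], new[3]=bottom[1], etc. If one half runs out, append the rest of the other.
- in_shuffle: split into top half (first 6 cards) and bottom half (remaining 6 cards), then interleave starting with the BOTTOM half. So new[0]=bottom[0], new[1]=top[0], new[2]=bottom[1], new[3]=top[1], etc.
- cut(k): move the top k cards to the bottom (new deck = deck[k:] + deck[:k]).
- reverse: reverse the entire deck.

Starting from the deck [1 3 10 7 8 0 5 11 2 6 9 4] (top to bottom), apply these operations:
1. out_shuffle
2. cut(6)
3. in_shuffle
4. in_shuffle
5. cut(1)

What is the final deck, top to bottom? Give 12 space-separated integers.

Answer: 1 9 7 10 5 0 6 2 3 4 8 11

Derivation:
After op 1 (out_shuffle): [1 5 3 11 10 2 7 6 8 9 0 4]
After op 2 (cut(6)): [7 6 8 9 0 4 1 5 3 11 10 2]
After op 3 (in_shuffle): [1 7 5 6 3 8 11 9 10 0 2 4]
After op 4 (in_shuffle): [11 1 9 7 10 5 0 6 2 3 4 8]
After op 5 (cut(1)): [1 9 7 10 5 0 6 2 3 4 8 11]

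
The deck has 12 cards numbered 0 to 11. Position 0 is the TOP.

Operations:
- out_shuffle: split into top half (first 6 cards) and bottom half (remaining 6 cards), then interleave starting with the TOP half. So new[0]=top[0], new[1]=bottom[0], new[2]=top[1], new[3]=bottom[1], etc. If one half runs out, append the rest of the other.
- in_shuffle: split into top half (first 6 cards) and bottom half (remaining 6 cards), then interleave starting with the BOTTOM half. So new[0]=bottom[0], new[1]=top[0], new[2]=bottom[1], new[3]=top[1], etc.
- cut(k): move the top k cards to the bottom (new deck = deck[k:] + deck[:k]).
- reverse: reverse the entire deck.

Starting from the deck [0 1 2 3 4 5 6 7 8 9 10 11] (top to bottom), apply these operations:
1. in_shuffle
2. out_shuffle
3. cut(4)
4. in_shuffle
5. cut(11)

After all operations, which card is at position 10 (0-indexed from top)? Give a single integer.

Answer: 8

Derivation:
After op 1 (in_shuffle): [6 0 7 1 8 2 9 3 10 4 11 5]
After op 2 (out_shuffle): [6 9 0 3 7 10 1 4 8 11 2 5]
After op 3 (cut(4)): [7 10 1 4 8 11 2 5 6 9 0 3]
After op 4 (in_shuffle): [2 7 5 10 6 1 9 4 0 8 3 11]
After op 5 (cut(11)): [11 2 7 5 10 6 1 9 4 0 8 3]
Position 10: card 8.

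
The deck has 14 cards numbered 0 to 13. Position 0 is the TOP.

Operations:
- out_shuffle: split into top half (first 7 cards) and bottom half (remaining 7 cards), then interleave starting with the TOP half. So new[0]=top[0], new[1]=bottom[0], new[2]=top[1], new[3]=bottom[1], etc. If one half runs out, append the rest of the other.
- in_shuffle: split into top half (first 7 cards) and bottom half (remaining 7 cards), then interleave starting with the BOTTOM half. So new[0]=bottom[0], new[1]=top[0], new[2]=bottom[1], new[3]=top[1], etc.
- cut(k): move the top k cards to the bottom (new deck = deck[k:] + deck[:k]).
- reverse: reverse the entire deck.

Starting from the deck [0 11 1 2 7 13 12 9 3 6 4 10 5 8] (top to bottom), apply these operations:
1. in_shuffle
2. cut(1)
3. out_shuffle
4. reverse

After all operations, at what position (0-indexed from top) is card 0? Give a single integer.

After op 1 (in_shuffle): [9 0 3 11 6 1 4 2 10 7 5 13 8 12]
After op 2 (cut(1)): [0 3 11 6 1 4 2 10 7 5 13 8 12 9]
After op 3 (out_shuffle): [0 10 3 7 11 5 6 13 1 8 4 12 2 9]
After op 4 (reverse): [9 2 12 4 8 1 13 6 5 11 7 3 10 0]
Card 0 is at position 13.

Answer: 13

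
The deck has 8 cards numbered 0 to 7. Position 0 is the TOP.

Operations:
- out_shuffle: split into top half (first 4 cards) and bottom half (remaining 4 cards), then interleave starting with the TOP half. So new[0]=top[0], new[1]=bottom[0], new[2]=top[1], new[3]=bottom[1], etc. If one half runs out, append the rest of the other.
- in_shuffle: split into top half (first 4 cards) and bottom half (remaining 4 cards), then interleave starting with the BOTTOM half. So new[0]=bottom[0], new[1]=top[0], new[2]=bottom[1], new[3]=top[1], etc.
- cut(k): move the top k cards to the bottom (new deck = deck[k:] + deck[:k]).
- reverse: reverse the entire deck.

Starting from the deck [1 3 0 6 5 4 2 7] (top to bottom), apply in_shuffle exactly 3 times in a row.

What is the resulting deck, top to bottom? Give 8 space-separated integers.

After op 1 (in_shuffle): [5 1 4 3 2 0 7 6]
After op 2 (in_shuffle): [2 5 0 1 7 4 6 3]
After op 3 (in_shuffle): [7 2 4 5 6 0 3 1]

Answer: 7 2 4 5 6 0 3 1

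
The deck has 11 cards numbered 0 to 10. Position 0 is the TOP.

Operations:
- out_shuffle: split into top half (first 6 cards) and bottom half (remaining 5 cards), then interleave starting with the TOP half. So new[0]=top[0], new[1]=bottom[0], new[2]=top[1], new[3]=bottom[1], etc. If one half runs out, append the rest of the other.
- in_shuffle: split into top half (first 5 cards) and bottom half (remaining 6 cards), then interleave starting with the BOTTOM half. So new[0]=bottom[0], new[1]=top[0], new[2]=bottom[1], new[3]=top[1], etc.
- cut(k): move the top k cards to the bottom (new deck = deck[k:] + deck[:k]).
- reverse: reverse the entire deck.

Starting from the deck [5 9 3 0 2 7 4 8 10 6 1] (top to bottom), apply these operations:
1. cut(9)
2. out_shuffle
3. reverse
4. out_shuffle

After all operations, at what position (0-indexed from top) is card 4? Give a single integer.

Answer: 10

Derivation:
After op 1 (cut(9)): [6 1 5 9 3 0 2 7 4 8 10]
After op 2 (out_shuffle): [6 2 1 7 5 4 9 8 3 10 0]
After op 3 (reverse): [0 10 3 8 9 4 5 7 1 2 6]
After op 4 (out_shuffle): [0 5 10 7 3 1 8 2 9 6 4]
Card 4 is at position 10.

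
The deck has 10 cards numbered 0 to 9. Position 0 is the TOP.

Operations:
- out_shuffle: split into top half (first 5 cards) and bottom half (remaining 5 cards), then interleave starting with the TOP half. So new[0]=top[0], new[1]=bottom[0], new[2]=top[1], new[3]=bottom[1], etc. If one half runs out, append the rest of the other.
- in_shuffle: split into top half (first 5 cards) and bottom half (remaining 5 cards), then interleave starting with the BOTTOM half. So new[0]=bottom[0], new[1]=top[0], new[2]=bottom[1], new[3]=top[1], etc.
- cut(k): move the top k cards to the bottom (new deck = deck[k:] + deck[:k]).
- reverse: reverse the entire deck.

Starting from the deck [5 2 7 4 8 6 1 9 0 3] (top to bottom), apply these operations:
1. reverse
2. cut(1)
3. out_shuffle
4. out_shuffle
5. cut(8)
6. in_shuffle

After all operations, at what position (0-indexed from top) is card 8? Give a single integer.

Answer: 8

Derivation:
After op 1 (reverse): [3 0 9 1 6 8 4 7 2 5]
After op 2 (cut(1)): [0 9 1 6 8 4 7 2 5 3]
After op 3 (out_shuffle): [0 4 9 7 1 2 6 5 8 3]
After op 4 (out_shuffle): [0 2 4 6 9 5 7 8 1 3]
After op 5 (cut(8)): [1 3 0 2 4 6 9 5 7 8]
After op 6 (in_shuffle): [6 1 9 3 5 0 7 2 8 4]
Card 8 is at position 8.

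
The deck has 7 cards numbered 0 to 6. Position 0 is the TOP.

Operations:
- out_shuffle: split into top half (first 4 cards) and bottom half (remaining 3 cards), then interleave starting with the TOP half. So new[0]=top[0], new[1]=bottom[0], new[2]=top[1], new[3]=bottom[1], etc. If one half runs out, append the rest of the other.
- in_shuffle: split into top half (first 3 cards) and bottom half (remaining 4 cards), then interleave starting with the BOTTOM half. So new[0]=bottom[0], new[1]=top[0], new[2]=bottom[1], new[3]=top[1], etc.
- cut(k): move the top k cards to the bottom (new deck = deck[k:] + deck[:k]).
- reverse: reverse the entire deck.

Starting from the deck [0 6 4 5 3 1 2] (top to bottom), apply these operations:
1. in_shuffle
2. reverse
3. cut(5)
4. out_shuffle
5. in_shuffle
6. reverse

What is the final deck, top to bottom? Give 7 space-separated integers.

Answer: 4 5 3 1 2 0 6

Derivation:
After op 1 (in_shuffle): [5 0 3 6 1 4 2]
After op 2 (reverse): [2 4 1 6 3 0 5]
After op 3 (cut(5)): [0 5 2 4 1 6 3]
After op 4 (out_shuffle): [0 1 5 6 2 3 4]
After op 5 (in_shuffle): [6 0 2 1 3 5 4]
After op 6 (reverse): [4 5 3 1 2 0 6]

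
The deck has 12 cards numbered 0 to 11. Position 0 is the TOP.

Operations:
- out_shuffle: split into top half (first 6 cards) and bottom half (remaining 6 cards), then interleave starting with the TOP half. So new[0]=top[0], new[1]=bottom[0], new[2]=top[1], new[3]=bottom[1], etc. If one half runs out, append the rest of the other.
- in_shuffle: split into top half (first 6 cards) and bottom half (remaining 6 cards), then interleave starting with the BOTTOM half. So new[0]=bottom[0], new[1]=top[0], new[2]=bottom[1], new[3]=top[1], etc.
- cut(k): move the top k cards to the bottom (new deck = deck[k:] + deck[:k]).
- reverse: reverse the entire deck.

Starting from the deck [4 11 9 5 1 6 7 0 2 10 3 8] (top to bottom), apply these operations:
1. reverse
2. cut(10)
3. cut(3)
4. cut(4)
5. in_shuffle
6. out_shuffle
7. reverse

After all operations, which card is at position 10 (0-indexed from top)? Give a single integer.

After op 1 (reverse): [8 3 10 2 0 7 6 1 5 9 11 4]
After op 2 (cut(10)): [11 4 8 3 10 2 0 7 6 1 5 9]
After op 3 (cut(3)): [3 10 2 0 7 6 1 5 9 11 4 8]
After op 4 (cut(4)): [7 6 1 5 9 11 4 8 3 10 2 0]
After op 5 (in_shuffle): [4 7 8 6 3 1 10 5 2 9 0 11]
After op 6 (out_shuffle): [4 10 7 5 8 2 6 9 3 0 1 11]
After op 7 (reverse): [11 1 0 3 9 6 2 8 5 7 10 4]
Position 10: card 10.

Answer: 10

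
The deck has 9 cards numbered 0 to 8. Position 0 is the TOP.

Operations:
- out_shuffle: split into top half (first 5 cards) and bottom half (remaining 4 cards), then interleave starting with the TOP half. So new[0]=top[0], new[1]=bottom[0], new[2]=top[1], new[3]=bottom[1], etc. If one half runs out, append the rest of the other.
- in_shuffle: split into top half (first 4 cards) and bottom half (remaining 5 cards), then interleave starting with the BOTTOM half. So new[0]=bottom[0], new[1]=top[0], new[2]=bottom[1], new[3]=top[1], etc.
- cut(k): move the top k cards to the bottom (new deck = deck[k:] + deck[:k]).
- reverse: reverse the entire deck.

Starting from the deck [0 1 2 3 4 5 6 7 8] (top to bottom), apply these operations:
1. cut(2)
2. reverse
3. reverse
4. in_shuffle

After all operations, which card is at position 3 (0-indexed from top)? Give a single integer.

After op 1 (cut(2)): [2 3 4 5 6 7 8 0 1]
After op 2 (reverse): [1 0 8 7 6 5 4 3 2]
After op 3 (reverse): [2 3 4 5 6 7 8 0 1]
After op 4 (in_shuffle): [6 2 7 3 8 4 0 5 1]
Position 3: card 3.

Answer: 3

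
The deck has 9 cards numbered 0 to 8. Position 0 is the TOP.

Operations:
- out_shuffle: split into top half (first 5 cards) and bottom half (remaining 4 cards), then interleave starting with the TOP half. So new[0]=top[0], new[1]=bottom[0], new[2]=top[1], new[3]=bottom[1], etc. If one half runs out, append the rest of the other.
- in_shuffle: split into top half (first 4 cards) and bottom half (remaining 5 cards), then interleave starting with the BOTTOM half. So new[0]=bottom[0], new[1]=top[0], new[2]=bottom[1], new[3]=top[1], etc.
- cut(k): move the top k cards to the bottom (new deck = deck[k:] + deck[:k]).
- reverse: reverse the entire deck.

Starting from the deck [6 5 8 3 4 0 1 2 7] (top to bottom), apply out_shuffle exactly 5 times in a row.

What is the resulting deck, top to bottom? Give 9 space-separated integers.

Answer: 6 8 4 1 7 5 3 0 2

Derivation:
After op 1 (out_shuffle): [6 0 5 1 8 2 3 7 4]
After op 2 (out_shuffle): [6 2 0 3 5 7 1 4 8]
After op 3 (out_shuffle): [6 7 2 1 0 4 3 8 5]
After op 4 (out_shuffle): [6 4 7 3 2 8 1 5 0]
After op 5 (out_shuffle): [6 8 4 1 7 5 3 0 2]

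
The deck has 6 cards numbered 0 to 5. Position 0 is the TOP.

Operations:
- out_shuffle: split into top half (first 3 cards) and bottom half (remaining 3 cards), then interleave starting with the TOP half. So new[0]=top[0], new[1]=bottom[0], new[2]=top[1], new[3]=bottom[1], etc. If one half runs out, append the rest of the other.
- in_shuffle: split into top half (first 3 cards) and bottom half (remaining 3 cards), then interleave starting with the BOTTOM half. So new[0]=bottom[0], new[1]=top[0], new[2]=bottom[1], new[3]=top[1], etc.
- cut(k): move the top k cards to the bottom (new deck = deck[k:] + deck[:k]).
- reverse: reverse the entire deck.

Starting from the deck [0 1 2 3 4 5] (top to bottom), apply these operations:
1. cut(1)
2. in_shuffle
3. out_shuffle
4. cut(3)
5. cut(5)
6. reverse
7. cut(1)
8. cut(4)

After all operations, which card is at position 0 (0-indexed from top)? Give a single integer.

Answer: 1

Derivation:
After op 1 (cut(1)): [1 2 3 4 5 0]
After op 2 (in_shuffle): [4 1 5 2 0 3]
After op 3 (out_shuffle): [4 2 1 0 5 3]
After op 4 (cut(3)): [0 5 3 4 2 1]
After op 5 (cut(5)): [1 0 5 3 4 2]
After op 6 (reverse): [2 4 3 5 0 1]
After op 7 (cut(1)): [4 3 5 0 1 2]
After op 8 (cut(4)): [1 2 4 3 5 0]
Position 0: card 1.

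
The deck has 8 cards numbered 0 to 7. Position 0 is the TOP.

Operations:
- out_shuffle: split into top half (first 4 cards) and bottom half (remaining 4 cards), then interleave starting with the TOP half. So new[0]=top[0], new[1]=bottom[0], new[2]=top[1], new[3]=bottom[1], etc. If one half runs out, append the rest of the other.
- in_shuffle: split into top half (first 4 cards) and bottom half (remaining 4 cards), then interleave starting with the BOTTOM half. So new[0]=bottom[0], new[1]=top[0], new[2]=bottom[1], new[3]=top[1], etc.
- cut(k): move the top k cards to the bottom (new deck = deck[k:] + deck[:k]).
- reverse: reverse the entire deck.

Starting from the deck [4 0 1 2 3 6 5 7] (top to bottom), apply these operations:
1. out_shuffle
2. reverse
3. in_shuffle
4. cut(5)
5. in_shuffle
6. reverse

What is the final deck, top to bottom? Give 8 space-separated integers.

After op 1 (out_shuffle): [4 3 0 6 1 5 2 7]
After op 2 (reverse): [7 2 5 1 6 0 3 4]
After op 3 (in_shuffle): [6 7 0 2 3 5 4 1]
After op 4 (cut(5)): [5 4 1 6 7 0 2 3]
After op 5 (in_shuffle): [7 5 0 4 2 1 3 6]
After op 6 (reverse): [6 3 1 2 4 0 5 7]

Answer: 6 3 1 2 4 0 5 7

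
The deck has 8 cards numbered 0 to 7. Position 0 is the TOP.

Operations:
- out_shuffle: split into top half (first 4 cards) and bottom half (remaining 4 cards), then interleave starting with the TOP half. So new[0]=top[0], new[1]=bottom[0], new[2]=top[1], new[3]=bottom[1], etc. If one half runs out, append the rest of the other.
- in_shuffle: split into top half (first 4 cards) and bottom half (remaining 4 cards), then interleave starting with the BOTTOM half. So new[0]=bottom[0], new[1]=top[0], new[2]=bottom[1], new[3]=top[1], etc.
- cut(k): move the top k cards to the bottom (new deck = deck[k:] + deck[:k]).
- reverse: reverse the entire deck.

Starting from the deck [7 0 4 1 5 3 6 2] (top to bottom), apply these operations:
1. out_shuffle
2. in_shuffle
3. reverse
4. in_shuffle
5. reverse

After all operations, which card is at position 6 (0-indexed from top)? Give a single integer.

After op 1 (out_shuffle): [7 5 0 3 4 6 1 2]
After op 2 (in_shuffle): [4 7 6 5 1 0 2 3]
After op 3 (reverse): [3 2 0 1 5 6 7 4]
After op 4 (in_shuffle): [5 3 6 2 7 0 4 1]
After op 5 (reverse): [1 4 0 7 2 6 3 5]
Position 6: card 3.

Answer: 3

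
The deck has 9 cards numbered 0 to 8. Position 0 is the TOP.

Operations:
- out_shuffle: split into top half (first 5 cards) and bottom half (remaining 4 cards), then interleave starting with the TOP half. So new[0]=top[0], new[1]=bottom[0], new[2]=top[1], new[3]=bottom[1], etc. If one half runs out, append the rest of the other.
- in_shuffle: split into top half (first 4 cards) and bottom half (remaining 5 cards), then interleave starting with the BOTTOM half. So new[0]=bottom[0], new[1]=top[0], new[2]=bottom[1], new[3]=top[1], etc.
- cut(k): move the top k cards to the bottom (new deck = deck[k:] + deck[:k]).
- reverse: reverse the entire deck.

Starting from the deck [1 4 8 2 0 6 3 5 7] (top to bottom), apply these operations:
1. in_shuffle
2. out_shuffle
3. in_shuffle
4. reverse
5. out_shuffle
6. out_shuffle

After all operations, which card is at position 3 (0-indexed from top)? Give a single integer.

Answer: 1

Derivation:
After op 1 (in_shuffle): [0 1 6 4 3 8 5 2 7]
After op 2 (out_shuffle): [0 8 1 5 6 2 4 7 3]
After op 3 (in_shuffle): [6 0 2 8 4 1 7 5 3]
After op 4 (reverse): [3 5 7 1 4 8 2 0 6]
After op 5 (out_shuffle): [3 8 5 2 7 0 1 6 4]
After op 6 (out_shuffle): [3 0 8 1 5 6 2 4 7]
Position 3: card 1.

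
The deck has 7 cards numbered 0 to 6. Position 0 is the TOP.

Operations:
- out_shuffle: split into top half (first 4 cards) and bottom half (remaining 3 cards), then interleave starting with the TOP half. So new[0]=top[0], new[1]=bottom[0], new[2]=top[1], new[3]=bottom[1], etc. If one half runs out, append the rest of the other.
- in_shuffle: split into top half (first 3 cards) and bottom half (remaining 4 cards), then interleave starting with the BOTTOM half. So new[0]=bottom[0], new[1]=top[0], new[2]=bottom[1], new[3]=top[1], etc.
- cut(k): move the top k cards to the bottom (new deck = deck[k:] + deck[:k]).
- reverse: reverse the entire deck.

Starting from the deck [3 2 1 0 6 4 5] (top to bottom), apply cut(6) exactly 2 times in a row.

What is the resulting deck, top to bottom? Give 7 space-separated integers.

Answer: 4 5 3 2 1 0 6

Derivation:
After op 1 (cut(6)): [5 3 2 1 0 6 4]
After op 2 (cut(6)): [4 5 3 2 1 0 6]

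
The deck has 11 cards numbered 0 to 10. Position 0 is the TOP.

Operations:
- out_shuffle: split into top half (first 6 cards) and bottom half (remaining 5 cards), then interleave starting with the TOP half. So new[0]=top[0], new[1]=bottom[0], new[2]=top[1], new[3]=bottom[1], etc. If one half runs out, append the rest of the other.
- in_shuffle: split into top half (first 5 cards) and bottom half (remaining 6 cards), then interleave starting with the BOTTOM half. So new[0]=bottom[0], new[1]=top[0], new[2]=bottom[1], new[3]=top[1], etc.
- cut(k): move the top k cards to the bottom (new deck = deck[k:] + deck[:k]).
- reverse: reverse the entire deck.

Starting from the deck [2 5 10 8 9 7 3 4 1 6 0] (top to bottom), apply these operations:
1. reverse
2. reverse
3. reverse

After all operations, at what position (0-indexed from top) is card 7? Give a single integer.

Answer: 5

Derivation:
After op 1 (reverse): [0 6 1 4 3 7 9 8 10 5 2]
After op 2 (reverse): [2 5 10 8 9 7 3 4 1 6 0]
After op 3 (reverse): [0 6 1 4 3 7 9 8 10 5 2]
Card 7 is at position 5.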